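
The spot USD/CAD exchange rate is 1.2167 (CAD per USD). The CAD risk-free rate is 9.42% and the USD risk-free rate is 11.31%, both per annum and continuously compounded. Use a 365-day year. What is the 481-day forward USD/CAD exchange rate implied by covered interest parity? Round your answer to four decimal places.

1.1868

F = S·e^((r_CAD − r_USD)T) = 1.2167 · e^((0.0942 − 0.1131) × 481/365)
= 1.2167 · e^-0.024907 = 1.2167 × 0.975401
F = 1.1868 CAD per USD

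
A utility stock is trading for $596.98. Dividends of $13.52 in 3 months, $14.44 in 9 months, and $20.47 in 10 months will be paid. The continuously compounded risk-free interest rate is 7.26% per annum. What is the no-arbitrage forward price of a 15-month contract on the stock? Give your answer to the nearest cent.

$603.08

PV(dividends) I = 13.52·e^(−0.0726·3/12) + 14.44·e^(−0.0726·9/12) + 20.47·e^(−0.0726·10/12)
I = 13.2768 + 13.6748 + 19.2683 = 46.2199
F = (S − I)·e^(rT) = (596.98 − 46.2199) · e^(0.0726·15/12)
= 550.7601 · e^0.090750 = 550.7601 × 1.094995 = $603.08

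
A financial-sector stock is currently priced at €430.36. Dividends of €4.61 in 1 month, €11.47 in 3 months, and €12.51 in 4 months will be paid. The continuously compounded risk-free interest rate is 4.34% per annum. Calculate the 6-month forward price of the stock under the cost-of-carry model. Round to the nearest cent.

€410.91

PV(dividends) I = 4.61·e^(−0.0434·1/12) + 11.47·e^(−0.0434·3/12) + 12.51·e^(−0.0434·4/12)
I = 4.5934 + 11.3462 + 12.3303 = 28.2699
F = (S − I)·e^(rT) = (430.36 − 28.2699) · e^(0.0434·6/12)
= 402.0901 · e^0.021700 = 402.0901 × 1.021937 = €410.91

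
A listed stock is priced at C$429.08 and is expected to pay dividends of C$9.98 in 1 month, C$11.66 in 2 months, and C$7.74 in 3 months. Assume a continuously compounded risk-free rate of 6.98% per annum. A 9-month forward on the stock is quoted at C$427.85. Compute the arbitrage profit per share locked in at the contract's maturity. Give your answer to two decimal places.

C$6.32 per share

PV(dividends) I = 9.98·e^(−0.0698·1/12) + 11.66·e^(−0.0698·2/12) + 7.74·e^(−0.0698·3/12) = 29.0534
Fair forward F* = (S − I)·e^(rT) = (429.08 − 29.0534)·e^0.052350 = 400.0266 × 1.053744 = 421.5256
Market C$427.85 > fair 421.5256: forward overpriced → cash-and-carry (borrow at r, buy the stock and collect the dividends, short the forward).
Profit at T = |F_mkt − F*| = |427.85 − 421.5256| = C$6.32 per share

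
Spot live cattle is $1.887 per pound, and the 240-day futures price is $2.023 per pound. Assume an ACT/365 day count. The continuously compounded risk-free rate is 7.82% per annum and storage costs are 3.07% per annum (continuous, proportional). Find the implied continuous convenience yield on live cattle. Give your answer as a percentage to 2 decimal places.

0.31%

F = S·e^((r+u−y)T) ⇒ (r+u−y) = ln(F/S)/T
ln(2.023/1.887) = 0.069593; /T ⇒ 0.105839
y = r + u − ln(F/S)/T = 0.0782 + 0.0307 − 0.105839 = 0.003061
y = 0.31%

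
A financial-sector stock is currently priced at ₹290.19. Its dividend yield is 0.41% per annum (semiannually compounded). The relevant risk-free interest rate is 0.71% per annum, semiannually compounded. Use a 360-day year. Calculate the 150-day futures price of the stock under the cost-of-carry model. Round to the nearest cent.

F = S · (1+r/2)^(2T) / (1+q/2)^(2T)
= 290.19 × 1.002957 / 1.001708 = 290.19 × 1.001247
F = ₹290.55

₹290.55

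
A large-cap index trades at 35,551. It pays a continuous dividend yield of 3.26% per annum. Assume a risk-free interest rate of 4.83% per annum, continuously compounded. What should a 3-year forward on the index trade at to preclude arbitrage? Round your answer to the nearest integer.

37,266

F = S·e^((r − q)T) = 35551 · e^((0.0483 − 0.0326) × 3)
= 35551 · e^0.047100 = 35551 × 1.048227
F = 37,266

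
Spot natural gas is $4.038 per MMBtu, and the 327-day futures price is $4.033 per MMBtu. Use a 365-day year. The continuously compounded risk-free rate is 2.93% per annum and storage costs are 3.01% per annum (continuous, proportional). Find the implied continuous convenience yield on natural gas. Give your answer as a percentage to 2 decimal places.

6.08%

F = S·e^((r+u−y)T) ⇒ (r+u−y) = ln(F/S)/T
ln(4.033/4.038) = -0.001239; /T ⇒ -0.001383
y = r + u − ln(F/S)/T = 0.0293 + 0.0301 + 0.001383 = 0.060783
y = 6.08%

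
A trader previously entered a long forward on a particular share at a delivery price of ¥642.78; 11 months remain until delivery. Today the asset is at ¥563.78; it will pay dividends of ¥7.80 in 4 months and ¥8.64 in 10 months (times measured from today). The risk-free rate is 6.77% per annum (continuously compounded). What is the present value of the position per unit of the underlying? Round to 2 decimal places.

-¥56.11

PV(remaining dividends) I = 7.80·e^(−0.0677·4/12) + 8.64·e^(−0.0677·10/12) = 15.7920
Current forward F = (S − I)·e^(rT) = (563.78 − 15.7920)·e^(0.0677·11/12) = 547.9880 × 1.064024 = 583.0724
Value (long) = (F − K)·e^(−rT) = (583.0724 − 642.78) × 0.939828 = -56.1149
Value = -¥56.11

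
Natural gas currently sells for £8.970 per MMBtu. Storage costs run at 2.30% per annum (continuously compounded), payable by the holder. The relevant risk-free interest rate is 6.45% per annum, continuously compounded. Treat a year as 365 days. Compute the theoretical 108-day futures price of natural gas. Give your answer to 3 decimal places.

£9.205 per MMBtu

Net carry = r + u − y = 0.0645 + 0.0230 − 0.0000 = 0.0875
F = S·e^((r+u−y)T) = 8.970 · e^(0.0875 × 108/365) = 8.970 · e^0.025890
= 8.970 × 1.026228 = £9.205 per MMBtu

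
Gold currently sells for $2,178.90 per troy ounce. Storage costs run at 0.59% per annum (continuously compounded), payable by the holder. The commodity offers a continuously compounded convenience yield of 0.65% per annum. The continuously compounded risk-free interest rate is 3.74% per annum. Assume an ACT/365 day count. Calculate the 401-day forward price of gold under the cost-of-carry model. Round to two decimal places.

Net carry = r + u − y = 0.0374 + 0.0059 − 0.0065 = 0.0368
F = S·e^((r+u−y)T) = 2178.90 · e^(0.0368 × 401/365) = 2178.90 · e^0.04042959
= 2178.90 × 1.04125799 = $2,268.80 per troy ounce

$2,268.80 per troy ounce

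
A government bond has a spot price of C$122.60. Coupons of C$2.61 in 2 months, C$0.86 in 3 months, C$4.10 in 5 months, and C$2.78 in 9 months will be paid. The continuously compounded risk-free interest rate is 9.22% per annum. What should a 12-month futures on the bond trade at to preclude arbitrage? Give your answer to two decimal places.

C$123.53

PV(coupons) I = 2.61·e^(−0.0922·2/12) + 0.86·e^(−0.0922·3/12) + 4.10·e^(−0.0922·5/12) + 2.78·e^(−0.0922·9/12)
I = 2.5702 + 0.8404 + 3.9455 + 2.5943 = 9.9504
F = (S − I)·e^(rT) = (122.60 − 9.9504) · e^(0.0922·12/12)
= 112.6496 · e^0.092200 = 112.6496 × 1.096584 = C$123.53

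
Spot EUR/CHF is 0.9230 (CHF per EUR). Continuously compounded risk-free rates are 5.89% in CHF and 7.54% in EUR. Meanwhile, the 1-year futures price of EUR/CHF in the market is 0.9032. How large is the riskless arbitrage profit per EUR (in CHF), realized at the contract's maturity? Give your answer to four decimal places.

Fair futures: F* = S·e^(carry·T), with carry = (r_CHF − r_EUR) = 0.0589 − 0.0754 = -0.0165
F* = 0.9230 · e^(-0.0165 × 12/12) = 0.9230 · e^-0.016500 = 0.9230 × 0.983635 = 0.9079
Market 0.9032 < fair 0.9079: forward underpriced → reverse cash-and-carry (short spot, go long the forward).
At maturity, profit = |F_mkt − F*| = |0.9032 − 0.9079| = 0.0047 per EUR (in CHF)

0.0047 per EUR (in CHF)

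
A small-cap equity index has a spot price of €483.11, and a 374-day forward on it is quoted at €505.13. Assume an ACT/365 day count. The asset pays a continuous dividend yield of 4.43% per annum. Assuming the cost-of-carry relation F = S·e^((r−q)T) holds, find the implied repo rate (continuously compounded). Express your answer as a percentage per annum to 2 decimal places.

From F = S·e^((r−q)T): (r − q) = ln(F/S)/T
ln(505.13/483.11) = ln(1.045580) = 0.044572
(r − q) = 0.044572 / (374/365) = 0.043499
r = ln(F/S)/T + q = 0.043499 + 0.0443 = 0.087799
r = 8.78%

8.78%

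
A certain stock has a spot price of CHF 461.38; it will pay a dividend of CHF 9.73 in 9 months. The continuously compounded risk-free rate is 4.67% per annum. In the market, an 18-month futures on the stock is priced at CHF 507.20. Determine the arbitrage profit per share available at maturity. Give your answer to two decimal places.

CHF 22.42 per share

PV(dividends) I = 9.73·e^(−0.0467·9/12) = 9.3951
Fair futures F* = (S − I)·e^(rT) = (461.38 − 9.3951)·e^0.070050 = 451.9849 × 1.072562 = 484.7818
Market CHF 507.20 > fair 484.7818: forward overpriced → cash-and-carry (borrow at r, buy the stock and collect the dividends, short the forward).
Profit at T = |F_mkt − F*| = |507.20 − 484.7818| = CHF 22.42 per share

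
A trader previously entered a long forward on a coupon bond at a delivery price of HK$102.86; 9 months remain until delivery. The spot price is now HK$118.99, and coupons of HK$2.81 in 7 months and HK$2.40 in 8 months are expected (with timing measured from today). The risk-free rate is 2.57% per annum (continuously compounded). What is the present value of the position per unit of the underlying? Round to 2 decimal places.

PV(remaining coupons) I = 2.81·e^(−0.0257·7/12) + 2.40·e^(−0.0257·8/12) = 5.1274
Current forward F = (S − I)·e^(rT) = (118.99 − 5.1274)·e^(0.0257·9/12) = 113.8626 × 1.019462 = 116.0786
Value (long) = (F − K)·e^(−rT) = (116.0786 − 102.86) × 0.980910 = 12.9663
Value = HK$12.97

HK$12.97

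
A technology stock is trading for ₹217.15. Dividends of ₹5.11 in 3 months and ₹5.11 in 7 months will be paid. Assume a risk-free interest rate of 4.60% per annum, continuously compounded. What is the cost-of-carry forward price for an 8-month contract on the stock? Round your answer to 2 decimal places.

₹213.57

PV(dividends) I = 5.11·e^(−0.0460·3/12) + 5.11·e^(−0.0460·7/12)
I = 5.0516 + 4.9747 = 10.0263
F = (S − I)·e^(rT) = (217.15 − 10.0263) · e^(0.0460·8/12)
= 207.1237 · e^0.030667 = 207.1237 × 1.031142 = ₹213.57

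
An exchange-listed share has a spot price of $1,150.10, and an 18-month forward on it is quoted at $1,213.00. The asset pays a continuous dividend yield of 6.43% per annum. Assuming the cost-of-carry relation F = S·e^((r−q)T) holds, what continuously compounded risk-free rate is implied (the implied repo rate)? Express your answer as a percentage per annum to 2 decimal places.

From F = S·e^((r−q)T): (r − q) = ln(F/S)/T
ln(1213.00/1150.10) = ln(1.054691) = 0.053248
(r − q) = 0.053248 / (18/12) = 0.035499
r = ln(F/S)/T + q = 0.035499 + 0.0643 = 0.099799
r = 9.98%

9.98%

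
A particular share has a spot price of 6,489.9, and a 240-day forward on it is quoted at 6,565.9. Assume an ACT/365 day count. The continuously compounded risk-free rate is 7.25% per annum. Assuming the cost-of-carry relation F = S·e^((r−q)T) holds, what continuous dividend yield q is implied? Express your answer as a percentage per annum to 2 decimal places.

From F = S·e^((r−q)T): (r − q) = ln(F/S)/T
ln(6565.9/6489.9) = ln(1.011711) = 0.011643
(r − q) = 0.011643 / (240/365) = 0.017707
q = r − ln(F/S)/T = 0.0725 − 0.017707 = 0.054793
q = 5.48%

5.48%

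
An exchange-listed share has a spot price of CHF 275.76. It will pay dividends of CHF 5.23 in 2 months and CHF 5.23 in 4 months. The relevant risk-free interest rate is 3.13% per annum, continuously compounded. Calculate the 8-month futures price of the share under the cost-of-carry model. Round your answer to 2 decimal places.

PV(dividends) I = 5.23·e^(−0.0313·2/12) + 5.23·e^(−0.0313·4/12)
I = 5.2028 + 5.1757 = 10.3785
F = (S − I)·e^(rT) = (275.76 − 10.3785) · e^(0.0313·8/12)
= 265.3815 · e^0.020867 = 265.3815 × 1.021086 = CHF 270.98

CHF 270.98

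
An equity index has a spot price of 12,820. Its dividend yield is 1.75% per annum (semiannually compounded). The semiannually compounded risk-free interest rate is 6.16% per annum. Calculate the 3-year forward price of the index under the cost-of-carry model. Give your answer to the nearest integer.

F = S · (1+r/2)^(2T) / (1+q/2)^(2T)
= 12820 × 1.199628 / 1.053662 = 12820 × 1.138532
F = 14,596

14,596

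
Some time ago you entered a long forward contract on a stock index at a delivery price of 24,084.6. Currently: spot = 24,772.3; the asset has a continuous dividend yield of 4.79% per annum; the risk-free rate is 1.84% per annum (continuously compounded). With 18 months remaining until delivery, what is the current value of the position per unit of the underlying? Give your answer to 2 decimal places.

Current fair forward for the remaining 18 months: F = S·e^((r − q)·T), (r − q) = 0.0184 − 0.0479 = -0.0295
F = 24772.3 · e^(-0.0295 × 18/12) = 24772.3 × 0.95671475 = 23700.0248
Value of long forward = (F − K)·e^(−rT) = (23700.0248 − 24084.6) · e^(−0.0184·18/12)
= -384.5752 × 0.97277740 = -374.11

-374.11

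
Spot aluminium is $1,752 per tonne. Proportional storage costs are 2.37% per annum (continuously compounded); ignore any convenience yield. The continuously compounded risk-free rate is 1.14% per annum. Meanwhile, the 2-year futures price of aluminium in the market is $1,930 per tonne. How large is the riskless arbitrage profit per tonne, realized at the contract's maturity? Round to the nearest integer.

Fair futures: F* = S·e^(carry·T), with carry = (r + u) = 0.0114 + 0.0237 = 0.0351
F* = 1752 · e^(0.0351 × 2) = 1752 · e^0.070200 = 1752 × 1.072723 = $1879.4107
Market $1930 > fair $1879.4107: forward overpriced → cash-and-carry (buy spot, short the forward).
At maturity, profit = |F_mkt − F*| = |1930 − 1879.4107| = $51 per tonne

$51 per tonne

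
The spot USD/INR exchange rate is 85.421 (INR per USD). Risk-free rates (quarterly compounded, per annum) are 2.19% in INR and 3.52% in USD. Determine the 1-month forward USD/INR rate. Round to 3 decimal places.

85.327

By covered interest parity, F = S · (1+r_INR/4)^(4T) / (1+r_USD/4)^(4T)
= 85.421 × 1.001822 / 1.002925 = 85.421 × 0.998900
F = 85.327 INR per USD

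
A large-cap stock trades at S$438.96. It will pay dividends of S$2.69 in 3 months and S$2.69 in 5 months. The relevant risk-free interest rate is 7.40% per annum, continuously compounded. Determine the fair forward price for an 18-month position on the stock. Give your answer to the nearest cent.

PV(dividends) I = 2.69·e^(−0.0740·3/12) + 2.69·e^(−0.0740·5/12)
I = 2.6407 + 2.6083 = 5.2490
F = (S − I)·e^(rT) = (438.96 − 5.2490) · e^(0.0740·18/12)
= 433.7110 · e^0.111000 = 433.7110 × 1.117395 = S$484.63

S$484.63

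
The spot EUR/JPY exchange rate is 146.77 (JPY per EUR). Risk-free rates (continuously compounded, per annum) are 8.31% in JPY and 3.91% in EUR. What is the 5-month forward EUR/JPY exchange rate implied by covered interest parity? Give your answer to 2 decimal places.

149.49

F = S·e^((r_JPY − r_EUR)T) = 146.77 · e^((0.0831 − 0.0391) × 5/12)
= 146.77 · e^0.018333 = 146.77 × 1.018502
F = 149.49 JPY per EUR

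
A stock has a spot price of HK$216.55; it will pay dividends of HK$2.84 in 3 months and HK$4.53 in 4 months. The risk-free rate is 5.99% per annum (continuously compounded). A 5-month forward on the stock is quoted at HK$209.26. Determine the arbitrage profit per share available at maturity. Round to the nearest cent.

PV(dividends) I = 2.84·e^(−0.0599·3/12) + 4.53·e^(−0.0599·4/12) = 7.2382
Fair forward F* = (S − I)·e^(rT) = (216.55 − 7.2382)·e^0.024958 = 209.3118 × 1.025272 = 214.6015
Market HK$209.26 < fair 214.6015: forward underpriced → reverse cash-and-carry (short the stock, invest proceeds at r, pay the dividends, go long the forward).
Profit at T = |F_mkt − F*| = |209.26 − 214.6015| = HK$5.34 per share

HK$5.34 per share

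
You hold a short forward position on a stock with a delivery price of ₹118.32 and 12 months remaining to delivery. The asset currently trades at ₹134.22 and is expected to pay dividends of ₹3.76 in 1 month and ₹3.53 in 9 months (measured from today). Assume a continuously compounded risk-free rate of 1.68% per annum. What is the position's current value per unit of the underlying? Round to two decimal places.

-₹10.63

PV(remaining dividends) I = 3.76·e^(−0.0168·1/12) + 3.53·e^(−0.0168·9/12) = 7.2405
Current forward F = (S − I)·e^(rT) = (134.22 − 7.2405)·e^(0.0168·12/12) = 126.9795 × 1.016942 = 129.1308
Value (long) = (F − K)·e^(−rT) = (129.1308 − 118.32) × 0.983340 = 10.6307
Short position value = −(long value) = -₹10.63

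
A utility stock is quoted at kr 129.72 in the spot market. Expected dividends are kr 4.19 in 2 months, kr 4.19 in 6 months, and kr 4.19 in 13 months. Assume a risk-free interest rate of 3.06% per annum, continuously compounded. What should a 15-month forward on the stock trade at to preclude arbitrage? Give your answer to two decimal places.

PV(dividends) I = 4.19·e^(−0.0306·2/12) + 4.19·e^(−0.0306·6/12) + 4.19·e^(−0.0306·13/12)
I = 4.1687 + 4.1264 + 4.0534 = 12.3485
F = (S − I)·e^(rT) = (129.72 − 12.3485) · e^(0.0306·15/12)
= 117.3715 · e^0.038250 = 117.3715 × 1.038991 = kr 121.95

kr 121.95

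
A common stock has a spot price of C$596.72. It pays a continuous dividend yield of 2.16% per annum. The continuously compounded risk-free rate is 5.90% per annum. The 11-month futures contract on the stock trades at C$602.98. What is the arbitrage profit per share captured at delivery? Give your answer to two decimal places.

C$14.55 per share

Fair futures: F* = S·e^(carry·T), with carry = (r − q) = 0.0590 − 0.0216 = 0.0374
F* = 596.72 · e^(0.0374 × 11/12) = 596.72 · e^0.034283 = 596.72 × 1.034877 = C$617.5318
Market C$602.98 < fair C$617.5318: forward underpriced → reverse cash-and-carry (short spot, go long the forward).
At maturity, profit = |F_mkt − F*| = |602.98 − 617.5318| = C$14.55 per share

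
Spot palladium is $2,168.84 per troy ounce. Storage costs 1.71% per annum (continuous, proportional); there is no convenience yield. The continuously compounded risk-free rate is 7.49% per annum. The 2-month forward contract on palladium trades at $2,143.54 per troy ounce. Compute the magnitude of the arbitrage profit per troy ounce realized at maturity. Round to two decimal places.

Fair forward: F* = S·e^(carry·T), with carry = (r + u) = 0.0749 + 0.0171 = 0.0920
F* = 2168.84 · e^(0.0920 × 2/12) = 2168.84 · e^0.01533333 = 2168.84 × 1.01545149 = $2202.3518
Market $2143.54 < fair $2202.3518: forward underpriced → reverse cash-and-carry (short spot, go long the forward).
At maturity, profit = |F_mkt − F*| = |2143.54 − 2202.3518| = $58.81 per troy ounce

$58.81 per troy ounce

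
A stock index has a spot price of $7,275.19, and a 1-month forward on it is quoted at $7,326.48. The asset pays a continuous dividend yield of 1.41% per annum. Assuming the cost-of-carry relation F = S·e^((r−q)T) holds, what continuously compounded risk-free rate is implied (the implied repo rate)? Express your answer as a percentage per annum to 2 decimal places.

From F = S·e^((r−q)T): (r − q) = ln(F/S)/T
ln(7326.48/7275.19) = ln(1.007050) = 0.007025
(r − q) = 0.007025 / (1/12) = 0.084300
r = ln(F/S)/T + q = 0.084300 + 0.0141 = 0.098400
r = 9.84%

9.84%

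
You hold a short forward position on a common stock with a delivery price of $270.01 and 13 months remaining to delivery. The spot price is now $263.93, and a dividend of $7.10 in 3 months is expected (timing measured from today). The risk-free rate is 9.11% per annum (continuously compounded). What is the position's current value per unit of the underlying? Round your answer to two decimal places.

-$12.35

PV(remaining dividends) I = 7.10·e^(−0.0911·3/12) = 6.9401
Current forward F = (S − I)·e^(rT) = (263.93 − 6.9401)·e^(0.0911·13/12) = 256.9899 × 1.103726 = 283.6464
Value (long) = (F − K)·e^(−rT) = (283.6464 − 270.01) × 0.906022 = 12.3549
Short position value = −(long value) = -$12.35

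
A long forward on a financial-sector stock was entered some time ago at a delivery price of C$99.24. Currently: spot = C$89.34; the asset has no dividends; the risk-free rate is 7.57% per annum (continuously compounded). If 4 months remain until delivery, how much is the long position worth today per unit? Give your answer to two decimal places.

Current fair forward for the remaining 4 months: F = S·e^(r·T), r = 0.0757
F = 89.34 · e^(0.0757 × 4/12) = 89.34 × 1.025554 = 91.6230
Value of long forward = (F − K)·e^(−rT) = (91.6230 − 99.24) · e^(−0.0757·4/12)
= -7.6170 × 0.975082 = -7.43

-C$7.43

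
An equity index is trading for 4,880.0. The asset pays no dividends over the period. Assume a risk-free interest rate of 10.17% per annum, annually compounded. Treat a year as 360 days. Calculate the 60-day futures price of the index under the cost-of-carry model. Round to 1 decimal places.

4,959.4

F = S · (1+r)^T
= 4880.0 × 1.016273
F = 4,959.4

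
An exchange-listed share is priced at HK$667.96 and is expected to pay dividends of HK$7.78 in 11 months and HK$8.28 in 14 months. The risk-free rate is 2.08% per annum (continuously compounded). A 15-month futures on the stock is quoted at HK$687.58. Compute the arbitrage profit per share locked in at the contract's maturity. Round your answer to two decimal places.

HK$18.15 per share

PV(dividends) I = 7.78·e^(−0.0208·11/12) + 8.28·e^(−0.0208·14/12) = 15.7146
Fair futures F* = (S − I)·e^(rT) = (667.96 − 15.7146)·e^0.026000 = 652.2454 × 1.026341 = 669.4262
Market HK$687.58 > fair 669.4262: forward overpriced → cash-and-carry (borrow at r, buy the stock and collect the dividends, short the forward).
Profit at T = |F_mkt − F*| = |687.58 − 669.4262| = HK$18.15 per share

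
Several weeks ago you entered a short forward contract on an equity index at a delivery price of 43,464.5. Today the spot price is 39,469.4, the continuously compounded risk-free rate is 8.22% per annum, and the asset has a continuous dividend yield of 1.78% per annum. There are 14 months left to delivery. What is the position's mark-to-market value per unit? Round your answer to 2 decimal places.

Current fair forward for the remaining 14 months: F = S·e^((r − q)·T), (r − q) = 0.0822 − 0.0178 = 0.0644
F = 39469.4 · e^(0.0644 × 14/12) = 39469.4 × 1.07802788 = 42549.1136
Value of long forward = (F − K)·e^(−rT) = (42549.1136 − 43464.5) · e^(−0.0822·14/12)
= -915.3864 × 0.90855487 = -831.68
Short position value = −(long value) = 831.68

831.68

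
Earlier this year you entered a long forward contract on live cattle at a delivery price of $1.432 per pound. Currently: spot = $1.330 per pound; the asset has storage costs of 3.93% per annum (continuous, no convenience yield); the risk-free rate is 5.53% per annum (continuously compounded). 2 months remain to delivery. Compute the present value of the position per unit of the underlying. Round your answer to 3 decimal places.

Current fair forward for the remaining 2 months: F = S·e^((r + u)·T), (r + u) = 0.0553 + 0.0393 = 0.0946
F = 1.330 · e^(0.0946 × 2/12) = 1.330 × 1.015892 = 1.3511
Value of long forward = (F − K)·e^(−rT) = (1.3511 − 1.432) · e^(−0.0553·2/12)
= -0.0809 × 0.990826 = -0.080

-$0.080 per pound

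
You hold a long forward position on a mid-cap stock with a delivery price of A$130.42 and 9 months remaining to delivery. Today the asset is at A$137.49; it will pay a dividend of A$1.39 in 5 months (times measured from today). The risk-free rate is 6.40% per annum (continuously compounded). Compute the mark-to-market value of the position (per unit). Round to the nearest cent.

A$11.83

PV(remaining dividends) I = 1.39·e^(−0.0640·5/12) = 1.3534
Current forward F = (S − I)·e^(rT) = (137.49 − 1.3534)·e^(0.0640·9/12) = 136.1366 × 1.049171 = 142.8306
Value (long) = (F − K)·e^(−rT) = (142.8306 − 130.42) × 0.953134 = 11.8290
Value = A$11.83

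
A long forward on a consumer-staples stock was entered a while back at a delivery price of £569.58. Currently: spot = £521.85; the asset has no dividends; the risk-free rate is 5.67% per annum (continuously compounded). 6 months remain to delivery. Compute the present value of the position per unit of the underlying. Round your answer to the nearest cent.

-£31.81

Current fair forward for the remaining 6 months: F = S·e^(r·T), r = 0.0567
F = 521.85 · e^(0.0567 × 6/12) = 521.85 × 1.028756 = 536.8563
Value of long forward = (F − K)·e^(−rT) = (536.8563 − 569.58) · e^(−0.0567·6/12)
= -32.7237 × 0.972048 = -31.81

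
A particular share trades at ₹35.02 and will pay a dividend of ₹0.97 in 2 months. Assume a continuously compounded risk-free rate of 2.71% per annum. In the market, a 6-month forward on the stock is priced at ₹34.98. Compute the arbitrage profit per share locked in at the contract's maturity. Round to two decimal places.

₹0.46 per share

PV(dividends) I = 0.97·e^(−0.0271·2/12) = 0.9656
Fair forward F* = (S − I)·e^(rT) = (35.02 − 0.9656)·e^0.013550 = 34.0544 × 1.013642 = 34.5190
Market ₹34.98 > fair 34.5190: forward overpriced → cash-and-carry (borrow at r, buy the stock and collect the dividends, short the forward).
Profit at T = |F_mkt − F*| = |34.98 − 34.5190| = ₹0.46 per share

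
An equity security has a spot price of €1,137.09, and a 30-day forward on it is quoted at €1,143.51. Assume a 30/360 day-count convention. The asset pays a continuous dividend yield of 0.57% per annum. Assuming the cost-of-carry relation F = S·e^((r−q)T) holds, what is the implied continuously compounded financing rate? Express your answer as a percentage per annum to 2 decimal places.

From F = S·e^((r−q)T): (r − q) = ln(F/S)/T
ln(1143.51/1137.09) = ln(1.005646) = 0.005630
(r − q) = 0.005630 / (30/360) = 0.067560
r = ln(F/S)/T + q = 0.067560 + 0.0057 = 0.073260
r = 7.33%

7.33%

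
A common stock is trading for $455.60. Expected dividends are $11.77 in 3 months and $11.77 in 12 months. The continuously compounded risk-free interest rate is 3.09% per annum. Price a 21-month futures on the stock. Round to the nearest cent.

$456.54

PV(dividends) I = 11.77·e^(−0.0309·3/12) + 11.77·e^(−0.0309·12/12)
I = 11.6794 + 11.4119 = 23.0913
F = (S − I)·e^(rT) = (455.60 − 23.0913) · e^(0.0309·21/12)
= 432.5087 · e^0.054075 = 432.5087 × 1.055564 = $456.54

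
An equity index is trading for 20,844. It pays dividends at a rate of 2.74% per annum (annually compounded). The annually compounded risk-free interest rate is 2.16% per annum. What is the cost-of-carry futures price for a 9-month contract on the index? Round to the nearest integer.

F = S · (1+r)^T / (1+q)^T
= 20844 × 1.016157 / 1.020480 = 20844 × 0.995764
F = 20,756

20,756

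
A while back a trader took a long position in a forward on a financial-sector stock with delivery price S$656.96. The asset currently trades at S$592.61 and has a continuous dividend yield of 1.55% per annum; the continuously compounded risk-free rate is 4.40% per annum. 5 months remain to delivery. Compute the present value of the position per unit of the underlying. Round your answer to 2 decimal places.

Current fair forward for the remaining 5 months: F = S·e^((r − q)·T), (r − q) = 0.0440 − 0.0155 = 0.0285
F = 592.61 · e^(0.0285 × 5/12) = 592.61 × 1.011946 = 599.6893
Value of long forward = (F − K)·e^(−rT) = (599.6893 − 656.96) · e^(−0.0440·5/12)
= -57.2707 × 0.981834 = -56.23

-S$56.23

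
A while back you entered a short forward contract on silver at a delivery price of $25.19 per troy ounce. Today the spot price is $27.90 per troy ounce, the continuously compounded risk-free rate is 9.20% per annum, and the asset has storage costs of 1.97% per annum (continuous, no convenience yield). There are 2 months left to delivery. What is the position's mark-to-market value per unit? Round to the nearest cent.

-$3.19 per troy ounce

Current fair forward for the remaining 2 months: F = S·e^((r + u)·T), (r + u) = 0.0920 + 0.0197 = 0.1117
F = 27.90 · e^(0.1117 × 2/12) = 27.90 × 1.018791 = 28.4243
Value of long forward = (F − K)·e^(−rT) = (28.4243 − 25.19) · e^(−0.0920·2/12)
= 3.2343 × 0.984784 = 3.19
Short position value = −(long value) = -$3.19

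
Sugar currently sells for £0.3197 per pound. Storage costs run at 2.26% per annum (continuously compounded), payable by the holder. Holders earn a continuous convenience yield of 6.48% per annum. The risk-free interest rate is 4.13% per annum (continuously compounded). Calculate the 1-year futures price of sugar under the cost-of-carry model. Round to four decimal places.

£0.3194 per pound

Net carry = r + u − y = 0.0413 + 0.0226 − 0.0648 = -0.0009
F = S·e^((r+u−y)T) = 0.3197 · e^(-0.0009 × 1) = 0.3197 · e^-0.000900
= 0.3197 × 0.999100 = £0.3194 per pound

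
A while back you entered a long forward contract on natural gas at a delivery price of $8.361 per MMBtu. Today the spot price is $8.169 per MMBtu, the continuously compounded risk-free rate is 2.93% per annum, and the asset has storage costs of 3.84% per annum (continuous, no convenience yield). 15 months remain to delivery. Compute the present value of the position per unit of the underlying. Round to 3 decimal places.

$0.510 per MMBtu

Current fair forward for the remaining 15 months: F = S·e^((r + u)·T), (r + u) = 0.0293 + 0.0384 = 0.0677
F = 8.169 · e^(0.0677 × 15/12) = 8.169 × 1.088309 = 8.8904
Value of long forward = (F − K)·e^(−rT) = (8.8904 − 8.361) · e^(−0.0293·15/12)
= 0.5294 × 0.964038 = 0.510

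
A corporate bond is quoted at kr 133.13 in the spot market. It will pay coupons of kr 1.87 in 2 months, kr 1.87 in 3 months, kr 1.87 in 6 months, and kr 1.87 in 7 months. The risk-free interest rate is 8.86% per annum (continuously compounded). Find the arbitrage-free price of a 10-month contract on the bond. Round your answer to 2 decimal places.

kr 135.54

PV(coupons) I = 1.87·e^(−0.0886·2/12) + 1.87·e^(−0.0886·3/12) + 1.87·e^(−0.0886·6/12) + 1.87·e^(−0.0886·7/12)
I = 1.8426 + 1.8290 + 1.7890 + 1.7758 = 7.2364
F = (S − I)·e^(rT) = (133.13 − 7.2364) · e^(0.0886·10/12)
= 125.8936 · e^0.073833 = 125.8936 × 1.076627 = kr 135.54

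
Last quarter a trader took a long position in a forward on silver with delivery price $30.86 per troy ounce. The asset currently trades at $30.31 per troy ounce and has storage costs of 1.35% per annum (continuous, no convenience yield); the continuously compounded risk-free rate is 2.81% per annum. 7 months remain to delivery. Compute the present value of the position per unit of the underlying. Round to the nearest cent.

Current fair forward for the remaining 7 months: F = S·e^((r + u)·T), (r + u) = 0.0281 + 0.0135 = 0.0416
F = 30.31 · e^(0.0416 × 7/12) = 30.31 × 1.024563 = 31.0545
Value of long forward = (F − K)·e^(−rT) = (31.0545 − 30.86) · e^(−0.0281·7/12)
= 0.1945 × 0.983742 = 0.19

$0.19 per troy ounce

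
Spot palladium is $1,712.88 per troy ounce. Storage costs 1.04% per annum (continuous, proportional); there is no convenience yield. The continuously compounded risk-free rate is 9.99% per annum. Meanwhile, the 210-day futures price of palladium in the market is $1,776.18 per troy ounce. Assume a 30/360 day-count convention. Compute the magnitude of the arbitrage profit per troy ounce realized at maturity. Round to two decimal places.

$50.53 per troy ounce

Fair futures: F* = S·e^(carry·T), with carry = (r + u) = 0.0999 + 0.0104 = 0.1103
F* = 1712.88 · e^(0.1103 × 210/360) = 1712.88 · e^0.06434167 = 1712.88 × 1.06645671 = $1826.7124
Market $1776.18 < fair $1826.7124: forward underpriced → reverse cash-and-carry (short spot, go long the forward).
At maturity, profit = |F_mkt − F*| = |1776.18 − 1826.7124| = $50.53 per troy ounce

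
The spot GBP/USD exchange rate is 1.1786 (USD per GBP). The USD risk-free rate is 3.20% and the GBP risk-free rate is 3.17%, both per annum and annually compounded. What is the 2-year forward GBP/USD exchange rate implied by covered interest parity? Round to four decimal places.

1.1793

By covered interest parity, F = S · (1+r_USD)^T / (1+r_GBP)^T
= 1.1786 × 1.065024 / 1.064405 = 1.1786 × 1.000582
F = 1.1793 USD per GBP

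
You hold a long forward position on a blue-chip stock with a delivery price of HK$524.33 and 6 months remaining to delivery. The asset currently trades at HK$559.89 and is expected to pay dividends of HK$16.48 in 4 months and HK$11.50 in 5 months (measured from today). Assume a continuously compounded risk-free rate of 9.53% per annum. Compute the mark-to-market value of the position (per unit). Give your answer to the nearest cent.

PV(remaining dividends) I = 16.48·e^(−0.0953·4/12) + 11.50·e^(−0.0953·5/12) = 27.0170
Current forward F = (S − I)·e^(rT) = (559.89 − 27.0170)·e^(0.0953·6/12) = 532.8730 × 1.048804 = 558.8793
Value (long) = (F − K)·e^(−rT) = (558.8793 − 524.33) × 0.953467 = 32.9416
Value = HK$32.94

HK$32.94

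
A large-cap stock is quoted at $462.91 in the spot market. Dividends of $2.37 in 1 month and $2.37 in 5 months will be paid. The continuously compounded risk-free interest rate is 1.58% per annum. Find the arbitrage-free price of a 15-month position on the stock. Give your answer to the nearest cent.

$467.33

PV(dividends) I = 2.37·e^(−0.0158·1/12) + 2.37·e^(−0.0158·5/12)
I = 2.3669 + 2.3544 = 4.7213
F = (S − I)·e^(rT) = (462.91 − 4.7213) · e^(0.0158·15/12)
= 458.1887 · e^0.019750 = 458.1887 × 1.019946 = $467.33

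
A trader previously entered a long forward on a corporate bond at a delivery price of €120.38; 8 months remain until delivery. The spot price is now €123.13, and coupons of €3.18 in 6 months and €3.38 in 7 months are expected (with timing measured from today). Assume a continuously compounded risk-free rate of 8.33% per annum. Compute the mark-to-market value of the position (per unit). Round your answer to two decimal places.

€2.98

PV(remaining coupons) I = 3.18·e^(−0.0833·6/12) + 3.38·e^(−0.0833·7/12) = 6.2700
Current forward F = (S − I)·e^(rT) = (123.13 − 6.2700)·e^(0.0833·8/12) = 116.8600 × 1.057104 = 123.5332
Value (long) = (F − K)·e^(−rT) = (123.5332 − 120.38) × 0.945980 = 2.9829
Value = €2.98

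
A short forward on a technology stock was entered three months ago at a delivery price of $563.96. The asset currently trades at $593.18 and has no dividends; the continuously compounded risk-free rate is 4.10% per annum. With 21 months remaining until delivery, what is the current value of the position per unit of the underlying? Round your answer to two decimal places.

-$68.27

Current fair forward for the remaining 21 months: F = S·e^(r·T), r = 0.0410
F = 593.18 · e^(0.0410 × 21/12) = 593.18 × 1.074387 = 637.3049
Value of long forward = (F − K)·e^(−rT) = (637.3049 − 563.96) · e^(−0.0410·21/12)
= 73.3449 × 0.930764 = 68.27
Short position value = −(long value) = -$68.27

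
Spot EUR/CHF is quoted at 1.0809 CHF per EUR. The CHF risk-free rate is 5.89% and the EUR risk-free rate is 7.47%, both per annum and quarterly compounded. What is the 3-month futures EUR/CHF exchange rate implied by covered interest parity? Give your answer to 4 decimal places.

By covered interest parity, F = S · (1+r_CHF/4)^(4T) / (1+r_EUR/4)^(4T)
= 1.0809 × 1.014725 / 1.018675 = 1.0809 × 0.996122
F = 1.0767 CHF per EUR

1.0767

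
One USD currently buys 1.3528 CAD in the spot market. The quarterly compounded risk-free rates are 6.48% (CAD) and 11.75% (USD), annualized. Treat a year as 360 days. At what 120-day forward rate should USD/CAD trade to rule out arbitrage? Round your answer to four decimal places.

1.3298

By covered interest parity, F = S · (1+r_CAD/4)^(4T) / (1+r_USD/4)^(4T)
= 1.3528 × 1.021658 / 1.039357 = 1.3528 × 0.982971
F = 1.3298 CAD per USD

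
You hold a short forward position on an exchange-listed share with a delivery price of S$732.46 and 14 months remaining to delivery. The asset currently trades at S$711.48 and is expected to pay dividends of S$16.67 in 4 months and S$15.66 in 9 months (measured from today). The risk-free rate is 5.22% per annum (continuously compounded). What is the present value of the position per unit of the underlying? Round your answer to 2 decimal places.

PV(remaining dividends) I = 16.67·e^(−0.0522·4/12) + 15.66·e^(−0.0522·9/12) = 31.4412
Current forward F = (S − I)·e^(rT) = (711.48 − 31.4412)·e^(0.0522·14/12) = 680.0388 × 1.062793 = 722.7405
Value (long) = (F − K)·e^(−rT) = (722.7405 − 732.46) × 0.940917 = -9.1452
Short position value = −(long value) = S$9.15

S$9.15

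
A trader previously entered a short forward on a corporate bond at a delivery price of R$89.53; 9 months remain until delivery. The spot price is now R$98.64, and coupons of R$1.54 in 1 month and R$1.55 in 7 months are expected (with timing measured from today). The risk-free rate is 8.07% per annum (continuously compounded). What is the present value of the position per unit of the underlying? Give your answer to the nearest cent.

PV(remaining coupons) I = 1.54·e^(−0.0807·1/12) + 1.55·e^(−0.0807·7/12) = 3.0084
Current forward F = (S − I)·e^(rT) = (98.64 − 3.0084)·e^(0.0807·9/12) = 95.6316 × 1.062394 = 101.5984
Value (long) = (F − K)·e^(−rT) = (101.5984 − 89.53) × 0.941270 = 11.3596
Short position value = −(long value) = -R$11.36

-R$11.36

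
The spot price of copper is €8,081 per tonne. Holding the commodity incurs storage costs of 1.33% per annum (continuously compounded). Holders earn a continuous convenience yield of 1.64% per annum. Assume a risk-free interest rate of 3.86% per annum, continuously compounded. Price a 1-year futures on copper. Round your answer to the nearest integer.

Net carry = r + u − y = 0.0386 + 0.0133 − 0.0164 = 0.0355
F = S·e^((r+u−y)T) = 8081 · e^(0.0355 × 1) = 8081 · e^0.035500
= 8081 × 1.036138 = €8,373 per tonne

€8,373 per tonne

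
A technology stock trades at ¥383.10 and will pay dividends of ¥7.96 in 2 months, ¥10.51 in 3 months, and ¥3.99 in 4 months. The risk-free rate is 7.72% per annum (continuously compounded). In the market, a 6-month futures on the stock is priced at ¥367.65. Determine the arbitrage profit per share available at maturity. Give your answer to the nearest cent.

¥7.60 per share

PV(dividends) I = 7.96·e^(−0.0772·2/12) + 10.51·e^(−0.0772·3/12) + 3.99·e^(−0.0772·4/12) = 22.0560
Fair futures F* = (S − I)·e^(rT) = (383.10 − 22.0560)·e^0.038600 = 361.0440 × 1.039355 = 375.2529
Market ¥367.65 < fair 375.2529: forward underpriced → reverse cash-and-carry (short the stock, invest proceeds at r, pay the dividends, go long the forward).
Profit at T = |F_mkt − F*| = |367.65 − 375.2529| = ¥7.60 per share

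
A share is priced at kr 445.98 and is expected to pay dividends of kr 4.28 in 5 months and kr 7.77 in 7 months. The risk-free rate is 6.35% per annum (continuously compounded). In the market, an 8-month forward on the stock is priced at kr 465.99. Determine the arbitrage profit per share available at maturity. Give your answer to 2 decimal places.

kr 12.88 per share

PV(dividends) I = 4.28·e^(−0.0635·5/12) + 7.77·e^(−0.0635·7/12) = 11.6557
Fair forward F* = (S − I)·e^(rT) = (445.98 − 11.6557)·e^0.042333 = 434.3243 × 1.043242 = 453.1054
Market kr 465.99 > fair 453.1054: forward overpriced → cash-and-carry (borrow at r, buy the stock and collect the dividends, short the forward).
Profit at T = |F_mkt − F*| = |465.99 − 453.1054| = kr 12.88 per share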